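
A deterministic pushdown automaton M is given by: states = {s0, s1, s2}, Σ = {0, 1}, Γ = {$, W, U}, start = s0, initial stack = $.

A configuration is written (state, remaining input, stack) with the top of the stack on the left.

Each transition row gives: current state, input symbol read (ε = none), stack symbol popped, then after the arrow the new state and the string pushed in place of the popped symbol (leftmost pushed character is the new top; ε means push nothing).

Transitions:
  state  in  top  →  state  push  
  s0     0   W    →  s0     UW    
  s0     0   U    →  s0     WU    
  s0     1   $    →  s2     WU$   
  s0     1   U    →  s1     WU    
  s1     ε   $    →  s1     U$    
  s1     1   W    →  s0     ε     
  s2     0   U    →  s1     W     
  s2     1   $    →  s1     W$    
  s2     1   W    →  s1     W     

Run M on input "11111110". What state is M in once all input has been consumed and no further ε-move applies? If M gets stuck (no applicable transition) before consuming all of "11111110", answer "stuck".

s0

(s0, 11111110, $)
  read 1, top $: go to s2, push WU$ → (s2, 1111110, WU$)
  read 1, top W: go to s1, push W → (s1, 111110, WU$)
  read 1, top W: go to s0, push ε → (s0, 11110, U$)
  read 1, top U: go to s1, push WU → (s1, 1110, WU$)
  read 1, top W: go to s0, push ε → (s0, 110, U$)
  read 1, top U: go to s1, push WU → (s1, 10, WU$)
  read 1, top W: go to s0, push ε → (s0, 0, U$)
  read 0, top U: go to s0, push WU → (s0, ε, WU$)
All input consumed; M is in state s0.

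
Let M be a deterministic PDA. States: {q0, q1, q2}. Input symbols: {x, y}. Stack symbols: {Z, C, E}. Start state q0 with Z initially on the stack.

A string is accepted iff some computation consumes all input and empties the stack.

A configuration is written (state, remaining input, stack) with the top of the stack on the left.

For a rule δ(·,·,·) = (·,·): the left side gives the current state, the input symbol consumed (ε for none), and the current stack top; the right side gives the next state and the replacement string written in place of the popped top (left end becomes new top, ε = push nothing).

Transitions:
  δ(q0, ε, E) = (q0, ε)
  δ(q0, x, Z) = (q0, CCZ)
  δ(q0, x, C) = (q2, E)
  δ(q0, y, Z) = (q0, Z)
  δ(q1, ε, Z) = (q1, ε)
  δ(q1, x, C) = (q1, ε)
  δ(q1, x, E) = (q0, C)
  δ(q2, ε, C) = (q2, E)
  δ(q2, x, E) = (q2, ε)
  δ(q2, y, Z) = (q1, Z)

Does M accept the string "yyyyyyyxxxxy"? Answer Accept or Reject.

Accept

(q0, yyyyyyyxxxxy, Z) ⊢ (q0, yyyyyyxxxxy, Z) ⊢ (q0, yyyyyxxxxy, Z) ⊢ (q0, yyyyxxxxy, Z) ⊢ (q0, yyyxxxxy, Z) ⊢ (q0, yyxxxxy, Z) ⊢ (q0, yxxxxy, Z) ⊢ (q0, xxxxy, Z) ⊢ (q0, xxxy, CCZ) ⊢ (q2, xxy, ECZ) ⊢ (q2, xy, CZ) ⊢ (q2, xy, EZ) ⊢ (q2, y, Z) ⊢ (q1, ε, Z) ⊢ (q1, ε, ε)
All input consumed and the stack is empty.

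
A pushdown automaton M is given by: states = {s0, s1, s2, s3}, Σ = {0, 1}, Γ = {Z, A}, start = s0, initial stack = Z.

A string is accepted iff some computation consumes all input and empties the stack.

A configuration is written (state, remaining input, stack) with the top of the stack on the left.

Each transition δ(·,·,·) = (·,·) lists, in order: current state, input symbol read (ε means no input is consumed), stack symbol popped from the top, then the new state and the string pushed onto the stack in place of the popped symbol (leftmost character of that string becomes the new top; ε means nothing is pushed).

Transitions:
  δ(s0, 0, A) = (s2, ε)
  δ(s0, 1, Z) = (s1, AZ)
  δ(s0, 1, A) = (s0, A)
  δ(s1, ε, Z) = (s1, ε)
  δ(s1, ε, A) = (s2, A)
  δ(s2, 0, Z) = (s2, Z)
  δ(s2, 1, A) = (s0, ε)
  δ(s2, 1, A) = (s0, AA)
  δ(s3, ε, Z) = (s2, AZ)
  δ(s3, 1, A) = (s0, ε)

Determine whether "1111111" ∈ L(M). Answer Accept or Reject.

No computation consumes all input and empties the stack.

Reject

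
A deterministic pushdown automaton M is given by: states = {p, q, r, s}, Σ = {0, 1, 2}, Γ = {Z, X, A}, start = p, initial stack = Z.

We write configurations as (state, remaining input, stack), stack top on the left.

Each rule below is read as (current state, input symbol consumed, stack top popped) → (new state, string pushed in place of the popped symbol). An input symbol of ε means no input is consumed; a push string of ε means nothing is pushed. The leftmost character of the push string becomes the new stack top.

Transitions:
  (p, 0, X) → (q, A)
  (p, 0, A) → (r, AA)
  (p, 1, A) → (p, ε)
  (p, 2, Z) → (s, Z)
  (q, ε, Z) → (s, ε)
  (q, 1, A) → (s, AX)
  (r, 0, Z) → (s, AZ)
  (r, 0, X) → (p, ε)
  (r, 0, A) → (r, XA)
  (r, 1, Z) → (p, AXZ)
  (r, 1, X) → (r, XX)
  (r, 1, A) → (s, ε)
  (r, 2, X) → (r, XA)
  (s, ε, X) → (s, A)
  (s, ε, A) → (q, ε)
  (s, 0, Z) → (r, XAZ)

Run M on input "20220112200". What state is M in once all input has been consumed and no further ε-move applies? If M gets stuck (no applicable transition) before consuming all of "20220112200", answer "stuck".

stuck

(p, 20220112200, Z)
  read 2, top Z: go to s, push Z → (s, 0220112200, Z)
  read 0, top Z: go to r, push XAZ → (r, 220112200, XAZ)
  read 2, top X: go to r, push XA → (r, 20112200, XAAZ)
  read 2, top X: go to r, push XA → (r, 0112200, XAAAZ)
  read 0, top X: go to p, push ε → (p, 112200, AAAZ)
  read 1, top A: go to p, push ε → (p, 12200, AAZ)
  read 1, top A: go to p, push ε → (p, 2200, AZ)
No transition for (p, 2, top A); M blocks with input 2200 remaining.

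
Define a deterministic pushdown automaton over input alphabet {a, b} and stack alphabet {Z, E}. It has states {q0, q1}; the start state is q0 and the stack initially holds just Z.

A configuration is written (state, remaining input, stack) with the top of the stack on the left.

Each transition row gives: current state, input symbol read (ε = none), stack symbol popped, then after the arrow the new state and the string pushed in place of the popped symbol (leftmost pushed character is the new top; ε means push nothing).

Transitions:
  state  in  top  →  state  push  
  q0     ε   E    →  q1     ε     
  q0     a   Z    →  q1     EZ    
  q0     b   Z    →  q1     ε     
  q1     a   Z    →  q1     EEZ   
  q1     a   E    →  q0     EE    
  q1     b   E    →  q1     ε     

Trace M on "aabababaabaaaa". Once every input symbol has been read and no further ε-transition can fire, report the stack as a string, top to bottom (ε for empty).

EZ

(q0, aabababaabaaaa, Z)
  read a, top Z: go to q1, push EZ → (q1, abababaabaaaa, EZ)
  read a, top E: go to q0, push EE → (q0, bababaabaaaa, EEZ)
  ε-move, top E: go to q1, push ε → (q1, bababaabaaaa, EZ)
  read b, top E: go to q1, push ε → (q1, ababaabaaaa, Z)
  read a, top Z: go to q1, push EEZ → (q1, babaabaaaa, EEZ)
  read b, top E: go to q1, push ε → (q1, abaabaaaa, EZ)
  read a, top E: go to q0, push EE → (q0, baabaaaa, EEZ)
  ε-move, top E: go to q1, push ε → (q1, baabaaaa, EZ)
  read b, top E: go to q1, push ε → (q1, aabaaaa, Z)
  read a, top Z: go to q1, push EEZ → (q1, abaaaa, EEZ)
  read a, top E: go to q0, push EE → (q0, baaaa, EEEZ)
  ε-move, top E: go to q1, push ε → (q1, baaaa, EEZ)
  read b, top E: go to q1, push ε → (q1, aaaa, EZ)
  read a, top E: go to q0, push EE → (q0, aaa, EEZ)
  ε-move, top E: go to q1, push ε → (q1, aaa, EZ)
  read a, top E: go to q0, push EE → (q0, aa, EEZ)
  ε-move, top E: go to q1, push ε → (q1, aa, EZ)
  read a, top E: go to q0, push EE → (q0, a, EEZ)
  ε-move, top E: go to q1, push ε → (q1, a, EZ)
  read a, top E: go to q0, push EE → (q0, ε, EEZ)
  ε-move, top E: go to q1, push ε → (q1, ε, EZ)
All input consumed in state q1 with stack EZ.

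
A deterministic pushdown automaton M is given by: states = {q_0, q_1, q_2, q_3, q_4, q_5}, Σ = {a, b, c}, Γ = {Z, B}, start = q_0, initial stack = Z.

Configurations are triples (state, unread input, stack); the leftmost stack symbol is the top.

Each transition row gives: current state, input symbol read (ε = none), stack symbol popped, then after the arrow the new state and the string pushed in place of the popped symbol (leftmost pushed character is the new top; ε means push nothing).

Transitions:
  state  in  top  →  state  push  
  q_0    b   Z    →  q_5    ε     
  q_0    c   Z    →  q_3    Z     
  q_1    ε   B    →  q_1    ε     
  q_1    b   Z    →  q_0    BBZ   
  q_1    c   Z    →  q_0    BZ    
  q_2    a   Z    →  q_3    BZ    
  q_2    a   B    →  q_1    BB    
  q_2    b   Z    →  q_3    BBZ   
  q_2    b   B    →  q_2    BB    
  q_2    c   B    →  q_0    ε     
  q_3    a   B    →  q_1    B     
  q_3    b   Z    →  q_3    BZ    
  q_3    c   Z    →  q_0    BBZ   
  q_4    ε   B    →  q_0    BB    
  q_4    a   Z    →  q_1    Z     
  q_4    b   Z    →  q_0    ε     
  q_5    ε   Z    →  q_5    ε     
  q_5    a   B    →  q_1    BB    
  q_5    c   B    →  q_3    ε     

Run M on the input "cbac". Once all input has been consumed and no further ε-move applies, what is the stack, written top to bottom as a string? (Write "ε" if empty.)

BZ

(q_0, cbac, Z) ⊢ (q_3, bac, Z) ⊢ (q_3, ac, BZ) ⊢ (q_1, c, BZ) ⊢ (q_1, c, Z) ⊢ (q_0, ε, BZ)
All input consumed in state q_0 with stack BZ.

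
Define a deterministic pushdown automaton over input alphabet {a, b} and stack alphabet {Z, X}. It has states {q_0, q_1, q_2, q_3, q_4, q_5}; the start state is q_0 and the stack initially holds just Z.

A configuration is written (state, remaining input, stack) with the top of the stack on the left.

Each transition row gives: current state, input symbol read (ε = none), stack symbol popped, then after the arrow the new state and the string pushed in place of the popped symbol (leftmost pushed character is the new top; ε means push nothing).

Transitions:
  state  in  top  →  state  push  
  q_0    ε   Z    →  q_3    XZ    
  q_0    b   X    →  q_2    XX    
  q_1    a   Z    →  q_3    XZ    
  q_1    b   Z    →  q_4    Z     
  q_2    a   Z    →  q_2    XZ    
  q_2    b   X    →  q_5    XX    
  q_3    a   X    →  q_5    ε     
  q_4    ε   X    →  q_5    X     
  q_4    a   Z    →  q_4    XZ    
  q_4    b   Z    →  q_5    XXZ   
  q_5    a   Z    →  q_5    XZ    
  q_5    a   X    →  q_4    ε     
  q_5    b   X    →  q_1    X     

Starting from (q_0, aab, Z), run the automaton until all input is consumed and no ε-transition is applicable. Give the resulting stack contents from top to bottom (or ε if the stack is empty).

XZ

(q_0, aab, Z)
  ε-move, top Z: go to q_3, push XZ → (q_3, aab, XZ)
  read a, top X: go to q_5, push ε → (q_5, ab, Z)
  read a, top Z: go to q_5, push XZ → (q_5, b, XZ)
  read b, top X: go to q_1, push X → (q_1, ε, XZ)
All input consumed in state q_1 with stack XZ.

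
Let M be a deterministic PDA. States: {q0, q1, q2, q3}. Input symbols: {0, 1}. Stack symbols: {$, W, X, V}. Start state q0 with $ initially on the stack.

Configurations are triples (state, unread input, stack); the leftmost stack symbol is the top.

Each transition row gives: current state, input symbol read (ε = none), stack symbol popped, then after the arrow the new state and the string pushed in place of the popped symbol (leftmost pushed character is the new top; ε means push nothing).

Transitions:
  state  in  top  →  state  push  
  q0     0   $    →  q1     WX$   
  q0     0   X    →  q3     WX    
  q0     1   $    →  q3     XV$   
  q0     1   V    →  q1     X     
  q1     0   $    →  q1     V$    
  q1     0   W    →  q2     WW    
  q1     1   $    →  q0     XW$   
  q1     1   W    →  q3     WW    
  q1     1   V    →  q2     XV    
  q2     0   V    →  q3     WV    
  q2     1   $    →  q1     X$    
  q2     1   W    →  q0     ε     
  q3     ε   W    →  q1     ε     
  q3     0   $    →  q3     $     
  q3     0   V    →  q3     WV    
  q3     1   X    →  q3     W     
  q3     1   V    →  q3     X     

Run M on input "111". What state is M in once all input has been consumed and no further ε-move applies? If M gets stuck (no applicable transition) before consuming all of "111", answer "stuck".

(q0, 111, $)
  read 1, top $: go to q3, push XV$ → (q3, 11, XV$)
  read 1, top X: go to q3, push W → (q3, 1, WV$)
  ε-move, top W: go to q1, push ε → (q1, 1, V$)
  read 1, top V: go to q2, push XV → (q2, ε, XV$)
All input consumed; M is in state q2.

q2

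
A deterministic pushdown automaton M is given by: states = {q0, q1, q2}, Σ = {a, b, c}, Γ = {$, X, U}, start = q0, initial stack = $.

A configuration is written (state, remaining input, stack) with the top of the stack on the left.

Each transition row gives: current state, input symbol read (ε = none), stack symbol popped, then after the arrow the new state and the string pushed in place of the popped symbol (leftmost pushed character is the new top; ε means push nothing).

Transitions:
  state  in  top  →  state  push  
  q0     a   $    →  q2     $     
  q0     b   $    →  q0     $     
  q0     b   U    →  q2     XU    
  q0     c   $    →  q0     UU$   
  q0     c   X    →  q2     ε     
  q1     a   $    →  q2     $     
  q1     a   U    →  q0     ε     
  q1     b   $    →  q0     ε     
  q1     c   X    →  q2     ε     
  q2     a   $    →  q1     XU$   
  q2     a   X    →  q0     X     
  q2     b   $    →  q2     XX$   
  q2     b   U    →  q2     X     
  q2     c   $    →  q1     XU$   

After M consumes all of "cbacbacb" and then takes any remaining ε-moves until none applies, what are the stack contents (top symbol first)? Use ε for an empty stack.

(q0, cbacbacb, $)
  read c, top $: go to q0, push UU$ → (q0, bacbacb, UU$)
  read b, top U: go to q2, push XU → (q2, acbacb, XUU$)
  read a, top X: go to q0, push X → (q0, cbacb, XUU$)
  read c, top X: go to q2, push ε → (q2, bacb, UU$)
  read b, top U: go to q2, push X → (q2, acb, XU$)
  read a, top X: go to q0, push X → (q0, cb, XU$)
  read c, top X: go to q2, push ε → (q2, b, U$)
  read b, top U: go to q2, push X → (q2, ε, X$)
All input consumed in state q2 with stack X$.

X$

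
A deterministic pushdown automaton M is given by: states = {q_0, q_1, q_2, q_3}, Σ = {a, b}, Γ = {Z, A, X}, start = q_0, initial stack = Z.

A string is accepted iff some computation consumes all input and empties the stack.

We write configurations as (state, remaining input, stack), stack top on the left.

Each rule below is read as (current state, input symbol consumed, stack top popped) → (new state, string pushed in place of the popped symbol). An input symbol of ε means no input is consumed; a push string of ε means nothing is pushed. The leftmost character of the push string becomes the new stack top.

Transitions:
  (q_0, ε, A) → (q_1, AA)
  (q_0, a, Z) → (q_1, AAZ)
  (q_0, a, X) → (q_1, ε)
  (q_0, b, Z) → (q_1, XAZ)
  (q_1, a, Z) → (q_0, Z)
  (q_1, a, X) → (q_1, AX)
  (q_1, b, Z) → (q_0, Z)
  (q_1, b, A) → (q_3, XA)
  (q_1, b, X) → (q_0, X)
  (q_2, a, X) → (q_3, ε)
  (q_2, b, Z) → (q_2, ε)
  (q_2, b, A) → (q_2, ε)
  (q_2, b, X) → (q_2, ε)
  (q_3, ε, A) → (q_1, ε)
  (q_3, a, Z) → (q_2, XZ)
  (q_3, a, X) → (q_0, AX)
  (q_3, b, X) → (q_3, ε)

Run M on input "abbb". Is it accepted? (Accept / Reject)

(q_0, abbb, Z)
  read a, top Z: go to q_1, push AAZ → (q_1, bbb, AAZ)
  read b, top A: go to q_3, push XA → (q_3, bb, XAAZ)
  read b, top X: go to q_3, push ε → (q_3, b, AAZ)
  ε-move, top A: go to q_1, push ε → (q_1, b, AZ)
  read b, top A: go to q_3, push XA → (q_3, ε, XAZ)
All input consumed; stack is XAZ, not empty, and no further ε-move applies.

Reject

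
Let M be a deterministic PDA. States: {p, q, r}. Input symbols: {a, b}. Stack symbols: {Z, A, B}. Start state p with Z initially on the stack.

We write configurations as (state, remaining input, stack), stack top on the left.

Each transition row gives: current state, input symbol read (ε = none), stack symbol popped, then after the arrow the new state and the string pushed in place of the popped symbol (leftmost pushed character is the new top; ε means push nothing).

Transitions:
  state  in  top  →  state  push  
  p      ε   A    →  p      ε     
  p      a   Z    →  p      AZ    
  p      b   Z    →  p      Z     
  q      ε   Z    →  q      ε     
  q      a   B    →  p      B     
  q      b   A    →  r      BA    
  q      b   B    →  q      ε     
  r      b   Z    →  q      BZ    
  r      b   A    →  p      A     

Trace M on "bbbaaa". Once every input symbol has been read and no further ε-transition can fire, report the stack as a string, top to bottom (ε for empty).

Z

(p, bbbaaa, Z) ⊢ (p, bbaaa, Z) ⊢ (p, baaa, Z) ⊢ (p, aaa, Z) ⊢ (p, aa, AZ) ⊢ (p, aa, Z) ⊢ (p, a, AZ) ⊢ (p, a, Z) ⊢ (p, ε, AZ) ⊢ (p, ε, Z)
All input consumed in state p with stack Z.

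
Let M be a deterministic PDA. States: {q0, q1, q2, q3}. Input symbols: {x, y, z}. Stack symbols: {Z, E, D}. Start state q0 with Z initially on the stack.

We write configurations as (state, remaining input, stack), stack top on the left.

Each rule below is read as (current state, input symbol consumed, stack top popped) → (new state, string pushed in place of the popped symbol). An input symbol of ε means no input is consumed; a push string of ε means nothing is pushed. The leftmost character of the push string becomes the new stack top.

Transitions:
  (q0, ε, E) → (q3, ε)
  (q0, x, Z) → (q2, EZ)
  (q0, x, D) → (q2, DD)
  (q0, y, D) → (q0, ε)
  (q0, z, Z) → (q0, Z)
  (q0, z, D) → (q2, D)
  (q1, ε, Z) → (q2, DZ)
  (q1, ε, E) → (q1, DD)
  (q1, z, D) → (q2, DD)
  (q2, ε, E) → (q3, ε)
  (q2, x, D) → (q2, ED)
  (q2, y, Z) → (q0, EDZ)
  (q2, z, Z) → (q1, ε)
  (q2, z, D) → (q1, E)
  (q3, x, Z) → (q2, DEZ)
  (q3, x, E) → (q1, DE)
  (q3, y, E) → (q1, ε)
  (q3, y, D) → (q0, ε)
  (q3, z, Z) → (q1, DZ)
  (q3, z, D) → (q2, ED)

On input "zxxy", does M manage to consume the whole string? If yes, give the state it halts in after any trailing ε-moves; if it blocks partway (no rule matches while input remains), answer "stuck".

stuck

(q0, zxxy, Z) ⊢ (q0, xxy, Z) ⊢ (q2, xy, EZ) ⊢ (q3, xy, Z) ⊢ (q2, y, DEZ)
No transition for (q2, y, top D); M blocks with input y remaining.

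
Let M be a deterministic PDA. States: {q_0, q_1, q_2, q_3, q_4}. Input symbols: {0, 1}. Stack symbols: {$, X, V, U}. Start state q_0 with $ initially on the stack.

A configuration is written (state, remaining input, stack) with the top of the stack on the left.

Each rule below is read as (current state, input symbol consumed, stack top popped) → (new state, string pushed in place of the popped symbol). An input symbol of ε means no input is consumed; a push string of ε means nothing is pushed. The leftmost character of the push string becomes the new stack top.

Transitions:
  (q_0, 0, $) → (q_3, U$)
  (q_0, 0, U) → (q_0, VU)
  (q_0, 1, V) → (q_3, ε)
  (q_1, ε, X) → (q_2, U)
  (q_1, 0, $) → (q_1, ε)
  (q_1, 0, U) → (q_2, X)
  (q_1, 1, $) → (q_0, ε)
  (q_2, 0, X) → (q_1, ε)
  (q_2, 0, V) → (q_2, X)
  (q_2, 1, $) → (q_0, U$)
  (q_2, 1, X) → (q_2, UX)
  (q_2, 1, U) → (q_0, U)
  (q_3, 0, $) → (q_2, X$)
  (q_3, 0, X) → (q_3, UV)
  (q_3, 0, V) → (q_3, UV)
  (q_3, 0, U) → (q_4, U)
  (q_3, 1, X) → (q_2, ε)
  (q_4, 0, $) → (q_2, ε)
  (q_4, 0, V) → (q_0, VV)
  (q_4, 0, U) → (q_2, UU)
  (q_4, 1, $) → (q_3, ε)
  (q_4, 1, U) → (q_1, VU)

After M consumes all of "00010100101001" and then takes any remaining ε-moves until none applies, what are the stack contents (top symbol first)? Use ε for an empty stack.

UUUU$

(q_0, 00010100101001, $)
  read 0, top $: go to q_3, push U$ → (q_3, 0010100101001, U$)
  read 0, top U: go to q_4, push U → (q_4, 010100101001, U$)
  read 0, top U: go to q_2, push UU → (q_2, 10100101001, UU$)
  read 1, top U: go to q_0, push U → (q_0, 0100101001, UU$)
  read 0, top U: go to q_0, push VU → (q_0, 100101001, VUU$)
  read 1, top V: go to q_3, push ε → (q_3, 00101001, UU$)
  read 0, top U: go to q_4, push U → (q_4, 0101001, UU$)
  read 0, top U: go to q_2, push UU → (q_2, 101001, UUU$)
  read 1, top U: go to q_0, push U → (q_0, 01001, UUU$)
  read 0, top U: go to q_0, push VU → (q_0, 1001, VUUU$)
  read 1, top V: go to q_3, push ε → (q_3, 001, UUU$)
  read 0, top U: go to q_4, push U → (q_4, 01, UUU$)
  read 0, top U: go to q_2, push UU → (q_2, 1, UUUU$)
  read 1, top U: go to q_0, push U → (q_0, ε, UUUU$)
All input consumed in state q_0 with stack UUUU$.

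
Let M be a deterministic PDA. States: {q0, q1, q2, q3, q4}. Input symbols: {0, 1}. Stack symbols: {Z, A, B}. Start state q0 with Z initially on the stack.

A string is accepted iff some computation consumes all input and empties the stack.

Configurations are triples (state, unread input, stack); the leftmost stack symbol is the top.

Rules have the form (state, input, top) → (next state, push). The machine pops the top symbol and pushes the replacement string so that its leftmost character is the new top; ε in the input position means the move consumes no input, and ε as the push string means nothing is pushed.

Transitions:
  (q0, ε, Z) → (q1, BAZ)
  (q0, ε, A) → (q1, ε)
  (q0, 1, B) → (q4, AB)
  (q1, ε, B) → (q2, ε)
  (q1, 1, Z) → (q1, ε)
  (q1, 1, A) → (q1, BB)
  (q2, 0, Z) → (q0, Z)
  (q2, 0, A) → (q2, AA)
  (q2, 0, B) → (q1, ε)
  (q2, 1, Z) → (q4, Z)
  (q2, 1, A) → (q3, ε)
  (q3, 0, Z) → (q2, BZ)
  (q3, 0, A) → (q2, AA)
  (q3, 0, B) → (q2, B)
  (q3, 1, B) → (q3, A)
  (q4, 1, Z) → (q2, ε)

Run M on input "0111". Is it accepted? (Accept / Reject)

(q0, 0111, Z) ⊢ (q1, 0111, BAZ) ⊢ (q2, 0111, AZ) ⊢ (q2, 111, AAZ) ⊢ (q3, 11, AZ)
No transition applies at (q3, 11, AZ); input not fully consumed.

Reject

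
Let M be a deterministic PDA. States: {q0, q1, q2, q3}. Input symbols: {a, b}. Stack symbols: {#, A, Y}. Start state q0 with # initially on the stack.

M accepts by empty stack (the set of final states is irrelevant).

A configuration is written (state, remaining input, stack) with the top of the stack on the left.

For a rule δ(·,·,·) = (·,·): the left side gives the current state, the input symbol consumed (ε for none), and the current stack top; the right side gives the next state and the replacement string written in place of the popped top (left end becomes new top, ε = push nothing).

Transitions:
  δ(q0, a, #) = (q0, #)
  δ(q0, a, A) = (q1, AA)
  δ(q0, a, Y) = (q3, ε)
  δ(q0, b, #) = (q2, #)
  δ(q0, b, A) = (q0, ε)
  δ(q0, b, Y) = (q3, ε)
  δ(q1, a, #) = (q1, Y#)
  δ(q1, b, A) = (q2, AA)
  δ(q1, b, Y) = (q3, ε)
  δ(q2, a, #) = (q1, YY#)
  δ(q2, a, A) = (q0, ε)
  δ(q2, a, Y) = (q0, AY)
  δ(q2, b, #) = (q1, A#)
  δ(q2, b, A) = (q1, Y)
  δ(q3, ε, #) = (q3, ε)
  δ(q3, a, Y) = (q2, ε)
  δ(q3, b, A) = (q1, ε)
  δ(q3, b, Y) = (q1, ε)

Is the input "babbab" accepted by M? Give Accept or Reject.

Accept

(q0, babbab, #)
  read b, top #: go to q2, push # → (q2, abbab, #)
  read a, top #: go to q1, push YY# → (q1, bbab, YY#)
  read b, top Y: go to q3, push ε → (q3, bab, Y#)
  read b, top Y: go to q1, push ε → (q1, ab, #)
  read a, top #: go to q1, push Y# → (q1, b, Y#)
  read b, top Y: go to q3, push ε → (q3, ε, #)
  ε-move, top #: go to q3, push ε → (q3, ε, ε)
All input consumed and the stack is empty.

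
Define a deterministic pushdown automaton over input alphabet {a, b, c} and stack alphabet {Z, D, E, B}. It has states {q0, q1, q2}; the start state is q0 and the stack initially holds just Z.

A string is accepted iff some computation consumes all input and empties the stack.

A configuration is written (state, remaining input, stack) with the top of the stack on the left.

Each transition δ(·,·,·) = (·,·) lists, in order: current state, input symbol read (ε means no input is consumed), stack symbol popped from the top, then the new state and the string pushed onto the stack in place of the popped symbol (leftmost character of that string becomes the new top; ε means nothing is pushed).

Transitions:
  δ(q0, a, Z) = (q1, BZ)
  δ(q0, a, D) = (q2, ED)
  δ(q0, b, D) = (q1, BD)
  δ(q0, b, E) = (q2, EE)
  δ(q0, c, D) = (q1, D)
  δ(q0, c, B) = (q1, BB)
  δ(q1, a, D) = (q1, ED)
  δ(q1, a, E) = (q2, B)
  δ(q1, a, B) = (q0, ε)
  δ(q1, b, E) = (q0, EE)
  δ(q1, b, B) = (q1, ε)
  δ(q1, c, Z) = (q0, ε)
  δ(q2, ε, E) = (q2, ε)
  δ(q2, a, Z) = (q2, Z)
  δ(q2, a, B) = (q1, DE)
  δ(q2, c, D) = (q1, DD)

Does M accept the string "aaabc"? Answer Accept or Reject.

Accept

(q0, aaabc, Z)
  read a, top Z: go to q1, push BZ → (q1, aabc, BZ)
  read a, top B: go to q0, push ε → (q0, abc, Z)
  read a, top Z: go to q1, push BZ → (q1, bc, BZ)
  read b, top B: go to q1, push ε → (q1, c, Z)
  read c, top Z: go to q0, push ε → (q0, ε, ε)
All input consumed and the stack is empty.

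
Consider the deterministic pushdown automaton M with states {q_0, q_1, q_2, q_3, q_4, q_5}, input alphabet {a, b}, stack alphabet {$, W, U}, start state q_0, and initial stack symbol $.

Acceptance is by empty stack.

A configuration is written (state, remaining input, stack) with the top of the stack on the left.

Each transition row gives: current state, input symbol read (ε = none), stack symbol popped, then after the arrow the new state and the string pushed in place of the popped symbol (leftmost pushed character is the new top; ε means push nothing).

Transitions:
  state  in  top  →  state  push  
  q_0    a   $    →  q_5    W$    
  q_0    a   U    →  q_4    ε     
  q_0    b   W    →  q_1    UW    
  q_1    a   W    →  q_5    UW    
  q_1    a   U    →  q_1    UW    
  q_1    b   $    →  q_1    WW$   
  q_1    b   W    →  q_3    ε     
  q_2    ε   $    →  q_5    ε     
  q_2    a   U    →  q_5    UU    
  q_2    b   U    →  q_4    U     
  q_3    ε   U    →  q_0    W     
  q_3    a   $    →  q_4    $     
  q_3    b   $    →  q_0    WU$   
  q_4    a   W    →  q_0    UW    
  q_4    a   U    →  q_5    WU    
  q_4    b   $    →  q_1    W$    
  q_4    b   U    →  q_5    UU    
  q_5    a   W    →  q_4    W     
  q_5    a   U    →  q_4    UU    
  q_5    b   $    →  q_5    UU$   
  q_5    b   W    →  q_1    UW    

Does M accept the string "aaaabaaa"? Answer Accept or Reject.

(q_0, aaaabaaa, $)
  read a, top $: go to q_5, push W$ → (q_5, aaabaaa, W$)
  read a, top W: go to q_4, push W → (q_4, aabaaa, W$)
  read a, top W: go to q_0, push UW → (q_0, abaaa, UW$)
  read a, top U: go to q_4, push ε → (q_4, baaa, W$)
No transition applies at (q_4, baaa, W$); input not fully consumed.

Reject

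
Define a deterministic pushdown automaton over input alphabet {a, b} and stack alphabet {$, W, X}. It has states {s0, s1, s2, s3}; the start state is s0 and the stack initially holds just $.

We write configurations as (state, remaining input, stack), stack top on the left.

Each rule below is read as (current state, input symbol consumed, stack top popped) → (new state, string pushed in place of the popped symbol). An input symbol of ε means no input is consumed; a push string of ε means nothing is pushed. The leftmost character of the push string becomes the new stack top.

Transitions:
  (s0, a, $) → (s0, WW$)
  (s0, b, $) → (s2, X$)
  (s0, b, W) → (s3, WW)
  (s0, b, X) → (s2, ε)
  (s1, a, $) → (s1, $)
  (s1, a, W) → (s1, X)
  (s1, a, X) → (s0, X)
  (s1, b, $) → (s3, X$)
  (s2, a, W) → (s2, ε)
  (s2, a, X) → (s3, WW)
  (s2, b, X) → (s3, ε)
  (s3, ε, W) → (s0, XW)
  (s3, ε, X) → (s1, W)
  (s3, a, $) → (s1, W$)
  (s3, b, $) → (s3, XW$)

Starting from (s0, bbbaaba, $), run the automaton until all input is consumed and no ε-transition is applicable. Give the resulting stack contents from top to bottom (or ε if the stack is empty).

(s0, bbbaaba, $) ⊢ (s2, bbaaba, X$) ⊢ (s3, baaba, $) ⊢ (s3, aaba, XW$) ⊢ (s1, aaba, WW$) ⊢ (s1, aba, XW$) ⊢ (s0, ba, XW$) ⊢ (s2, a, W$) ⊢ (s2, ε, $)
All input consumed in state s2 with stack $.

$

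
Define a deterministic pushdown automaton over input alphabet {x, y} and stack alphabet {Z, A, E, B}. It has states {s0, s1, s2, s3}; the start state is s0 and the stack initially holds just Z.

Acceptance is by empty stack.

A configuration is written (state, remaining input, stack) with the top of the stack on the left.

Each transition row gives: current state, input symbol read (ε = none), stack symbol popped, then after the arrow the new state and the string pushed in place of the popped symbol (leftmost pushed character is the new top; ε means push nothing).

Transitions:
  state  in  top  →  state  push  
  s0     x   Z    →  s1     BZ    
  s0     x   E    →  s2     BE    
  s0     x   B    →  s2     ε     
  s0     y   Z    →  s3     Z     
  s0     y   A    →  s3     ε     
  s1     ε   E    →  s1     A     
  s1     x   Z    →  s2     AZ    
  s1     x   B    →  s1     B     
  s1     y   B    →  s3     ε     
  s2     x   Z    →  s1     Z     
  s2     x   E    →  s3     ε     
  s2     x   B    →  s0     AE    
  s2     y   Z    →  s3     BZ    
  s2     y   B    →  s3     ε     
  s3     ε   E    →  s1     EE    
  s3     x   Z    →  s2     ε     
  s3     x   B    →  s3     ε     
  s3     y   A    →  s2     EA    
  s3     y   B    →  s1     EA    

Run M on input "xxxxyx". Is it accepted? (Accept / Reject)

Accept

(s0, xxxxyx, Z)
  read x, top Z: go to s1, push BZ → (s1, xxxyx, BZ)
  read x, top B: go to s1, push B → (s1, xxyx, BZ)
  read x, top B: go to s1, push B → (s1, xyx, BZ)
  read x, top B: go to s1, push B → (s1, yx, BZ)
  read y, top B: go to s3, push ε → (s3, x, Z)
  read x, top Z: go to s2, push ε → (s2, ε, ε)
All input consumed and the stack is empty.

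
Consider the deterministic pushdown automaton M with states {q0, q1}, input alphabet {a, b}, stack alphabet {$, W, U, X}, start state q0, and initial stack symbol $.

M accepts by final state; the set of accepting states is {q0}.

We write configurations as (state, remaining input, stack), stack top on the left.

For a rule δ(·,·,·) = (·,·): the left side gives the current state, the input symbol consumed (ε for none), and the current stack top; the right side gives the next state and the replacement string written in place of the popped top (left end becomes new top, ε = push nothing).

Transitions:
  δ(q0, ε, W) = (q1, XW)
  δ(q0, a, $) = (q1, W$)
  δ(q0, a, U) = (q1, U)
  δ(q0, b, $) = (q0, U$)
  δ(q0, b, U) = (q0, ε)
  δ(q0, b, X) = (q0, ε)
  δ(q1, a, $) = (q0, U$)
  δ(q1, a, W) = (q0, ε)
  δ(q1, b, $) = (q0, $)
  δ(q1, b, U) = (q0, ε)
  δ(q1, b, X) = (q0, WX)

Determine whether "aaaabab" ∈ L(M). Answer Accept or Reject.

(q0, aaaabab, $)
  read a, top $: go to q1, push W$ → (q1, aaabab, W$)
  read a, top W: go to q0, push ε → (q0, aabab, $)
  read a, top $: go to q1, push W$ → (q1, abab, W$)
  read a, top W: go to q0, push ε → (q0, bab, $)
  read b, top $: go to q0, push U$ → (q0, ab, U$)
  read a, top U: go to q1, push U → (q1, b, U$)
  read b, top U: go to q0, push ε → (q0, ε, $)
All input consumed; state q0 ∈ F.

Accept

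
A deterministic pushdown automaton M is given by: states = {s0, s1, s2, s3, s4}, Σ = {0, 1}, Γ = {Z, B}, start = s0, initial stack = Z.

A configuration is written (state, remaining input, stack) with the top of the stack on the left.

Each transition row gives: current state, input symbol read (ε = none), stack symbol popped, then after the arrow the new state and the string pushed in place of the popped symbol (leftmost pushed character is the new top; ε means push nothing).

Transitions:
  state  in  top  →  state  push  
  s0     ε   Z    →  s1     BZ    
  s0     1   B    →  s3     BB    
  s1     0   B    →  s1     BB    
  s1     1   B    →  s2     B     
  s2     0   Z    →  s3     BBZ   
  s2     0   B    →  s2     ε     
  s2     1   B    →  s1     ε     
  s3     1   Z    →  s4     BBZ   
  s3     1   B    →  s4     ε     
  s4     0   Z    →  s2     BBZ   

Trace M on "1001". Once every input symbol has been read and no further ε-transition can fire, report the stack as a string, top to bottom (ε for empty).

BZ

(s0, 1001, Z)
  ε-move, top Z: go to s1, push BZ → (s1, 1001, BZ)
  read 1, top B: go to s2, push B → (s2, 001, BZ)
  read 0, top B: go to s2, push ε → (s2, 01, Z)
  read 0, top Z: go to s3, push BBZ → (s3, 1, BBZ)
  read 1, top B: go to s4, push ε → (s4, ε, BZ)
All input consumed in state s4 with stack BZ.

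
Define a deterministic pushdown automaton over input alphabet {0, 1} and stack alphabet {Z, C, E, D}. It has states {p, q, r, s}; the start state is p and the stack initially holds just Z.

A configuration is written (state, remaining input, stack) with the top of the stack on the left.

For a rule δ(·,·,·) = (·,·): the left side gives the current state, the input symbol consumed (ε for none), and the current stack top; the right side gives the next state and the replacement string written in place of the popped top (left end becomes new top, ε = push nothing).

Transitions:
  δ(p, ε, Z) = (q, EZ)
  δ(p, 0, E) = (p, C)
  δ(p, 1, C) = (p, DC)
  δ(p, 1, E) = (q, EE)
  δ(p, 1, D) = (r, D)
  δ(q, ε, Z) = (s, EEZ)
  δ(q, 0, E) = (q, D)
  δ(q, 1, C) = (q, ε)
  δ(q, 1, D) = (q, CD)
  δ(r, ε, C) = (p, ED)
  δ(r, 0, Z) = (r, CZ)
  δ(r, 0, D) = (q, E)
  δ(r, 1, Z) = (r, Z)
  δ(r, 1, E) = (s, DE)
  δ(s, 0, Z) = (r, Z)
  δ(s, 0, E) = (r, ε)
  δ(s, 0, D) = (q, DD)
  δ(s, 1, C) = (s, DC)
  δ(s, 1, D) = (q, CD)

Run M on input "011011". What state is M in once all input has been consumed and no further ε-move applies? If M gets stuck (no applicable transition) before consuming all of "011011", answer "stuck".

stuck

(p, 011011, Z)
  ε-move, top Z: go to q, push EZ → (q, 011011, EZ)
  read 0, top E: go to q, push D → (q, 11011, DZ)
  read 1, top D: go to q, push CD → (q, 1011, CDZ)
  read 1, top C: go to q, push ε → (q, 011, DZ)
No transition for (q, 0, top D); M blocks with input 011 remaining.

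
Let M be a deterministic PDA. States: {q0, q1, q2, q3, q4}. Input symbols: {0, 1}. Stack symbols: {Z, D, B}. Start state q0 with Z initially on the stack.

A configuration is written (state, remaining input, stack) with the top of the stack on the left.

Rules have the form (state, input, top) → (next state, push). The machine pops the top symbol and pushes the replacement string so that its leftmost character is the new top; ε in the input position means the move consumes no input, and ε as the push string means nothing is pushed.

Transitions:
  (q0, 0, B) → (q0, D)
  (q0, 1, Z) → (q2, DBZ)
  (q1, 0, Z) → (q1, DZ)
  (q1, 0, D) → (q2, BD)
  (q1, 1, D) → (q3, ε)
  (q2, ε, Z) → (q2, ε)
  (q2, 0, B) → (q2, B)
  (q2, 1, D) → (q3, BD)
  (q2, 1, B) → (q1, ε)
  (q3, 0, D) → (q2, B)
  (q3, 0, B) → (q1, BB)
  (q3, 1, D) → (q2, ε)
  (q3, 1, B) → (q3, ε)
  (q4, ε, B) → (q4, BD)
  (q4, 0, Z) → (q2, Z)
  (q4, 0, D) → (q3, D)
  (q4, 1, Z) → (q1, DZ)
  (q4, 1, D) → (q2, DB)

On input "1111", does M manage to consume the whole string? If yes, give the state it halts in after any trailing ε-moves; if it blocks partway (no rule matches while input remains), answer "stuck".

(q0, 1111, Z)
  read 1, top Z: go to q2, push DBZ → (q2, 111, DBZ)
  read 1, top D: go to q3, push BD → (q3, 11, BDBZ)
  read 1, top B: go to q3, push ε → (q3, 1, DBZ)
  read 1, top D: go to q2, push ε → (q2, ε, BZ)
All input consumed; M is in state q2.

q2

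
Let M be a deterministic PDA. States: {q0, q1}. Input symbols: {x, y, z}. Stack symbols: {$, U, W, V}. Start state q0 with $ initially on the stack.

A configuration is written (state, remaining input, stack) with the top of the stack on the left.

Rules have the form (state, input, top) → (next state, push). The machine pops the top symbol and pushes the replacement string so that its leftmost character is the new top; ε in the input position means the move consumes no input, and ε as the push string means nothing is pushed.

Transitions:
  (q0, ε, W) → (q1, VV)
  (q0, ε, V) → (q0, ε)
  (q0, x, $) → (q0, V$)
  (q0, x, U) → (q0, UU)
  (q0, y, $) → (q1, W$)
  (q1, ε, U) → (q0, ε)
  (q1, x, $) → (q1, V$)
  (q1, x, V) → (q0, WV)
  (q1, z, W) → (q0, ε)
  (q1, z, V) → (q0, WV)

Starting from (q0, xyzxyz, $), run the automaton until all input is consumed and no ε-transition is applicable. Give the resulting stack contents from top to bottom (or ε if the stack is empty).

$

(q0, xyzxyz, $) ⊢ (q0, yzxyz, V$) ⊢ (q0, yzxyz, $) ⊢ (q1, zxyz, W$) ⊢ (q0, xyz, $) ⊢ (q0, yz, V$) ⊢ (q0, yz, $) ⊢ (q1, z, W$) ⊢ (q0, ε, $)
All input consumed in state q0 with stack $.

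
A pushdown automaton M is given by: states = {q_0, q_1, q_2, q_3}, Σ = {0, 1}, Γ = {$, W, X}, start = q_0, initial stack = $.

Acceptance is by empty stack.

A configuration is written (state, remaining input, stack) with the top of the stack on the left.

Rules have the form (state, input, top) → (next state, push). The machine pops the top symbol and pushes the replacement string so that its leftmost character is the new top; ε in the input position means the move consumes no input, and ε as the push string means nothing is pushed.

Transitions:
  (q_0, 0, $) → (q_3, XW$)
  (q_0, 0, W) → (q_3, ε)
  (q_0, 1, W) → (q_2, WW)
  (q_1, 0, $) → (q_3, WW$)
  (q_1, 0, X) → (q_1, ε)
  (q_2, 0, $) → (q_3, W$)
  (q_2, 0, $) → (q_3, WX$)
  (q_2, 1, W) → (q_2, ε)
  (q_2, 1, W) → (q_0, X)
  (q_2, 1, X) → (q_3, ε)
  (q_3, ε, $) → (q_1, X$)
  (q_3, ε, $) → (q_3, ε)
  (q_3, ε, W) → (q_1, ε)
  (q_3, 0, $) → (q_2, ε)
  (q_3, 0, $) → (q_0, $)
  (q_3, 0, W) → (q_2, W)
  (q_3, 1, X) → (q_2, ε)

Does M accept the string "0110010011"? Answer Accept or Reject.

One accepting computation: (q_0, 0110010011, $) ⊢ (q_3, 110010011, XW$) ⊢ (q_2, 10010011, W$) ⊢ (q_2, 0010011, $) ⊢ (q_3, 010011, W$) ⊢ (q_2, 10011, W$) ⊢ (q_2, 0011, $) ⊢ (q_3, 011, WX$) ⊢ (q_2, 11, WX$) ⊢ (q_2, 1, X$) ⊢ (q_3, ε, $) ⊢ (q_3, ε, ε)
All input consumed and the stack is empty.

Accept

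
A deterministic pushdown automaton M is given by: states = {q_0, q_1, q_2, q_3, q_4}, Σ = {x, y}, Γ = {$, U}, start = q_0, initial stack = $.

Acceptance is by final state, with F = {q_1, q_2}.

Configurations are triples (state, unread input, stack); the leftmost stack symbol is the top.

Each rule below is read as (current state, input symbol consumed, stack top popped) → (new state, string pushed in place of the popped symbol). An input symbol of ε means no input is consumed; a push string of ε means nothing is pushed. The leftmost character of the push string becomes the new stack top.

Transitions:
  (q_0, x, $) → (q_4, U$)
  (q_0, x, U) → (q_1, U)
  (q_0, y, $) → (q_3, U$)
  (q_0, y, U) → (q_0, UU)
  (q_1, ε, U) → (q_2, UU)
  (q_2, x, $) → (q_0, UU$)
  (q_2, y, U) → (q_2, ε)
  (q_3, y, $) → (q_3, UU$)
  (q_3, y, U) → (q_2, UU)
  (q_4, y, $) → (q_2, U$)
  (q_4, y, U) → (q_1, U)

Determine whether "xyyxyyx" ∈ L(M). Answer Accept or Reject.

(q_0, xyyxyyx, $)
  read x, top $: go to q_4, push U$ → (q_4, yyxyyx, U$)
  read y, top U: go to q_1, push U → (q_1, yxyyx, U$)
  ε-move, top U: go to q_2, push UU → (q_2, yxyyx, UU$)
  read y, top U: go to q_2, push ε → (q_2, xyyx, U$)
No transition applies at (q_2, xyyx, U$); input not fully consumed.

Reject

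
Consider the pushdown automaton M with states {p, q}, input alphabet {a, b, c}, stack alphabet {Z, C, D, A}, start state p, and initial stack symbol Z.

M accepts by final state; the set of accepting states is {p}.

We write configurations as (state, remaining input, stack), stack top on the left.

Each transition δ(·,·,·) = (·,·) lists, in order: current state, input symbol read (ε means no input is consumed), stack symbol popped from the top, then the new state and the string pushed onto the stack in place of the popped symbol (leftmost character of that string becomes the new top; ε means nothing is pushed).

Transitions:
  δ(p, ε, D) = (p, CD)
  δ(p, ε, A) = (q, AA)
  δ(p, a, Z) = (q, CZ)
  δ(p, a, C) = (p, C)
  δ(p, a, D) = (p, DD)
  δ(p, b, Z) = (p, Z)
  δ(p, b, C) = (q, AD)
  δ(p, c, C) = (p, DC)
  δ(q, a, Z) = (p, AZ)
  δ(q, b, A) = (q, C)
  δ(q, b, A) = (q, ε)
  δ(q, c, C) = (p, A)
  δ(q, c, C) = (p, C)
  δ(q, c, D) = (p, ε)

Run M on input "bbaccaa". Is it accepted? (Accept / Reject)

One accepting computation: (p, bbaccaa, Z) ⊢ (p, baccaa, Z) ⊢ (p, accaa, Z) ⊢ (q, ccaa, CZ) ⊢ (p, caa, CZ) ⊢ (p, aa, DCZ) ⊢ (p, a, DDCZ) ⊢ (p, ε, DDDCZ)
All input consumed and state p ∈ F.

Accept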